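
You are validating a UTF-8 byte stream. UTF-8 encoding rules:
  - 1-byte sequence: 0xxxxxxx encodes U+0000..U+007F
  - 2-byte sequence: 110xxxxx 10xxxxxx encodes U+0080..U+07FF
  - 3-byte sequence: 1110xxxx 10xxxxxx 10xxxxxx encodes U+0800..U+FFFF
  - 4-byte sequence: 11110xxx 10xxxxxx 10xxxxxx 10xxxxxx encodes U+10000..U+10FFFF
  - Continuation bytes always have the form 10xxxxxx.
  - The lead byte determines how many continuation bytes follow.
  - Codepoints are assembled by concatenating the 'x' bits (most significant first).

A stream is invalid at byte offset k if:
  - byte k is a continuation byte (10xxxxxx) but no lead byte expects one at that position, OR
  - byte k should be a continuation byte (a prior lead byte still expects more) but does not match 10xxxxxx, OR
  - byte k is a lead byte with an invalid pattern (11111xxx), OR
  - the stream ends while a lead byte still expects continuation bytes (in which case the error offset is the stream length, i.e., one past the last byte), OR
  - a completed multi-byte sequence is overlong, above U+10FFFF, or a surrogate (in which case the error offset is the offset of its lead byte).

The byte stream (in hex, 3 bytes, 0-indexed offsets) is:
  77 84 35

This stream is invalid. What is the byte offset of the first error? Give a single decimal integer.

Byte[0]=77: 1-byte ASCII. cp=U+0077
Byte[1]=84: INVALID lead byte (not 0xxx/110x/1110/11110)

Answer: 1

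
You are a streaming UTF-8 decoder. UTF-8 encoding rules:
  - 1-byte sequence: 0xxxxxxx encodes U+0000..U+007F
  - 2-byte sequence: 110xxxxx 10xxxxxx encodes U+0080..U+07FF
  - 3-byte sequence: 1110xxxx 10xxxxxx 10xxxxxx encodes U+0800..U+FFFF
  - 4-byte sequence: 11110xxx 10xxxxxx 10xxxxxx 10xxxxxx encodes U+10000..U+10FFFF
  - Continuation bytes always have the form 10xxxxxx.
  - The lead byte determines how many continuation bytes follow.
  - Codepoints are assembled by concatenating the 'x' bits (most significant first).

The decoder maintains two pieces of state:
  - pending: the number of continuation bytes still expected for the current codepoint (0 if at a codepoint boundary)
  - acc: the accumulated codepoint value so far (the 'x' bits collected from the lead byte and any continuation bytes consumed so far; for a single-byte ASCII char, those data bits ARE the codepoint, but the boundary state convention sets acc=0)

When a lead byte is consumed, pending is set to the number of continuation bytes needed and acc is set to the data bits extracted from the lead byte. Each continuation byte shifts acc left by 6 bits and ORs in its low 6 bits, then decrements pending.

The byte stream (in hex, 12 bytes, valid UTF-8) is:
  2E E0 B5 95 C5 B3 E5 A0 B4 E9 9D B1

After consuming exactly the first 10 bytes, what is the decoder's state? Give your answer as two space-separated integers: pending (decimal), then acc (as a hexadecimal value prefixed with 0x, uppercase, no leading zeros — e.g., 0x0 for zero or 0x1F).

Byte[0]=2E: 1-byte. pending=0, acc=0x0
Byte[1]=E0: 3-byte lead. pending=2, acc=0x0
Byte[2]=B5: continuation. acc=(acc<<6)|0x35=0x35, pending=1
Byte[3]=95: continuation. acc=(acc<<6)|0x15=0xD55, pending=0
Byte[4]=C5: 2-byte lead. pending=1, acc=0x5
Byte[5]=B3: continuation. acc=(acc<<6)|0x33=0x173, pending=0
Byte[6]=E5: 3-byte lead. pending=2, acc=0x5
Byte[7]=A0: continuation. acc=(acc<<6)|0x20=0x160, pending=1
Byte[8]=B4: continuation. acc=(acc<<6)|0x34=0x5834, pending=0
Byte[9]=E9: 3-byte lead. pending=2, acc=0x9

Answer: 2 0x9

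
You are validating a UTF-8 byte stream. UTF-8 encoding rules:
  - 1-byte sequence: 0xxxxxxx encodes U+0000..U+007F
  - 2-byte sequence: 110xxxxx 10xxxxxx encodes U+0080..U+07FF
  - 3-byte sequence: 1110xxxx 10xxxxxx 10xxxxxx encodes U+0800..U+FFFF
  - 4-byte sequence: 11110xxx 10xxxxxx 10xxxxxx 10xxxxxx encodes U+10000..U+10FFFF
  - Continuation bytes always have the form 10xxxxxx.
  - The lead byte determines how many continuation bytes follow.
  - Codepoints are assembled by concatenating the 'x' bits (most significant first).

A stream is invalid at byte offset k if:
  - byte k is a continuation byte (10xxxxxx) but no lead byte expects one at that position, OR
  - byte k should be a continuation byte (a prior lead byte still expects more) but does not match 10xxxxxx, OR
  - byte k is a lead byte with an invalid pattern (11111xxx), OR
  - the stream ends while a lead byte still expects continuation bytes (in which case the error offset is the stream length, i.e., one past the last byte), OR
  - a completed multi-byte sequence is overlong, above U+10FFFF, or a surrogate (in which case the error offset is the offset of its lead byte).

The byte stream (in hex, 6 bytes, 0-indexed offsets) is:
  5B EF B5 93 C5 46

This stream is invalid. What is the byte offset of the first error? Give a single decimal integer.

Answer: 5

Derivation:
Byte[0]=5B: 1-byte ASCII. cp=U+005B
Byte[1]=EF: 3-byte lead, need 2 cont bytes. acc=0xF
Byte[2]=B5: continuation. acc=(acc<<6)|0x35=0x3F5
Byte[3]=93: continuation. acc=(acc<<6)|0x13=0xFD53
Completed: cp=U+FD53 (starts at byte 1)
Byte[4]=C5: 2-byte lead, need 1 cont bytes. acc=0x5
Byte[5]=46: expected 10xxxxxx continuation. INVALID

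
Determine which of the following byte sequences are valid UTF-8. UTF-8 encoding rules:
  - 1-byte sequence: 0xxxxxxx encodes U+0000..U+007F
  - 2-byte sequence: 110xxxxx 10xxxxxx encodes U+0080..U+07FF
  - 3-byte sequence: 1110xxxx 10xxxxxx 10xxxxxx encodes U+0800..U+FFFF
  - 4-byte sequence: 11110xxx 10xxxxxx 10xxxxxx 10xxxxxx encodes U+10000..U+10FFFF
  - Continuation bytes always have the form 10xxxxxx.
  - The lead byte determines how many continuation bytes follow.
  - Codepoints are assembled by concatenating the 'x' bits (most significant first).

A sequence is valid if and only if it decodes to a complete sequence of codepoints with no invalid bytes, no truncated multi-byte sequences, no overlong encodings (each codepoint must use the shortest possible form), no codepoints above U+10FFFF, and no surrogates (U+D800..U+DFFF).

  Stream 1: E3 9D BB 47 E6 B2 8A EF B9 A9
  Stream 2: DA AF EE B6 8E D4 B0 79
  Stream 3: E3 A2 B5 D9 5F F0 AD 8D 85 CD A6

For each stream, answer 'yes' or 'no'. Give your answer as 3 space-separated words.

Answer: yes yes no

Derivation:
Stream 1: decodes cleanly. VALID
Stream 2: decodes cleanly. VALID
Stream 3: error at byte offset 4. INVALID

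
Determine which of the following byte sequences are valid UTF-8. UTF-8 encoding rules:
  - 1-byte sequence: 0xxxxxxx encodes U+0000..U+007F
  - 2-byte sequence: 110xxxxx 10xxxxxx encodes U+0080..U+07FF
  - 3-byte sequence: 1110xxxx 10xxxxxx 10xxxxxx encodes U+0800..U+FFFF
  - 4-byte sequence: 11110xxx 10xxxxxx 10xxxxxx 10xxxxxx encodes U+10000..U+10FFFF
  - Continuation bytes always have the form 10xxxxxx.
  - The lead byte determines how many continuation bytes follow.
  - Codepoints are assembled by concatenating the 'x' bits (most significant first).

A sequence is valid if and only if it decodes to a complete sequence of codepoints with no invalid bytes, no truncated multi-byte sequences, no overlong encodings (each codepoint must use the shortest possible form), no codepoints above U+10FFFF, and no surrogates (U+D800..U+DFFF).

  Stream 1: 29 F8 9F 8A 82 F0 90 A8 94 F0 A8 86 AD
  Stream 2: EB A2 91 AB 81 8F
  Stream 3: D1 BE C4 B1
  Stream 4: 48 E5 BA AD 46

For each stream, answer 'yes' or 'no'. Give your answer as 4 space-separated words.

Answer: no no yes yes

Derivation:
Stream 1: error at byte offset 1. INVALID
Stream 2: error at byte offset 3. INVALID
Stream 3: decodes cleanly. VALID
Stream 4: decodes cleanly. VALID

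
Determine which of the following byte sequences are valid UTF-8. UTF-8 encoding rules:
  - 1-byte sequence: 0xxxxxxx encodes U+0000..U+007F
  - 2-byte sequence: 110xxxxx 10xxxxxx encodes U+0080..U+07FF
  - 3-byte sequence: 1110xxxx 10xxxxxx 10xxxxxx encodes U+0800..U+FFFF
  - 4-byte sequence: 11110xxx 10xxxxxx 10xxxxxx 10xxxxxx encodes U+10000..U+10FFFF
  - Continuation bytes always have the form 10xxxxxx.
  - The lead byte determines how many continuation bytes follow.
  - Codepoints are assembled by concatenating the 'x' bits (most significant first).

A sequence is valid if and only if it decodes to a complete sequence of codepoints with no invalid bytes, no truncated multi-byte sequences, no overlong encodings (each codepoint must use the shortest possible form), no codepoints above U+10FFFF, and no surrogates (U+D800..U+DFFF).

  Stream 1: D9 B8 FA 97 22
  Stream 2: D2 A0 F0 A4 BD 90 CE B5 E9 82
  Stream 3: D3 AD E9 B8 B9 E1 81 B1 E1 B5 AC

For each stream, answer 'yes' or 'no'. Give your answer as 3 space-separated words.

Answer: no no yes

Derivation:
Stream 1: error at byte offset 2. INVALID
Stream 2: error at byte offset 10. INVALID
Stream 3: decodes cleanly. VALID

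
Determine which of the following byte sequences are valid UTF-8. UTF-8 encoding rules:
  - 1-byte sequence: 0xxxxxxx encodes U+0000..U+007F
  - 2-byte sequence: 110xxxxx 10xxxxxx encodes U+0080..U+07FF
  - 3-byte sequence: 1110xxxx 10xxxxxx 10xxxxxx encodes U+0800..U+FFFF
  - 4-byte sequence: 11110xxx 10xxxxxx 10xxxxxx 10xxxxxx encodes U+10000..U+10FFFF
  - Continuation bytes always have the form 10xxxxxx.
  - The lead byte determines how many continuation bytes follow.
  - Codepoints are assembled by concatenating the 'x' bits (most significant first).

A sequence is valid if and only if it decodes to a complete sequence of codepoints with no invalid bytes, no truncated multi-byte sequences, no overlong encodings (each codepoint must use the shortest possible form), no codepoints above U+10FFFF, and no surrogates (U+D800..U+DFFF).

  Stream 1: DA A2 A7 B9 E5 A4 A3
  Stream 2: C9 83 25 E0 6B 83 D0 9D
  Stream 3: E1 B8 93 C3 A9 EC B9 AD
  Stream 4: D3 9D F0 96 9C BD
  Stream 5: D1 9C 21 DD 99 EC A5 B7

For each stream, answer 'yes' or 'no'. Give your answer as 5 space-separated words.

Stream 1: error at byte offset 2. INVALID
Stream 2: error at byte offset 4. INVALID
Stream 3: decodes cleanly. VALID
Stream 4: decodes cleanly. VALID
Stream 5: decodes cleanly. VALID

Answer: no no yes yes yes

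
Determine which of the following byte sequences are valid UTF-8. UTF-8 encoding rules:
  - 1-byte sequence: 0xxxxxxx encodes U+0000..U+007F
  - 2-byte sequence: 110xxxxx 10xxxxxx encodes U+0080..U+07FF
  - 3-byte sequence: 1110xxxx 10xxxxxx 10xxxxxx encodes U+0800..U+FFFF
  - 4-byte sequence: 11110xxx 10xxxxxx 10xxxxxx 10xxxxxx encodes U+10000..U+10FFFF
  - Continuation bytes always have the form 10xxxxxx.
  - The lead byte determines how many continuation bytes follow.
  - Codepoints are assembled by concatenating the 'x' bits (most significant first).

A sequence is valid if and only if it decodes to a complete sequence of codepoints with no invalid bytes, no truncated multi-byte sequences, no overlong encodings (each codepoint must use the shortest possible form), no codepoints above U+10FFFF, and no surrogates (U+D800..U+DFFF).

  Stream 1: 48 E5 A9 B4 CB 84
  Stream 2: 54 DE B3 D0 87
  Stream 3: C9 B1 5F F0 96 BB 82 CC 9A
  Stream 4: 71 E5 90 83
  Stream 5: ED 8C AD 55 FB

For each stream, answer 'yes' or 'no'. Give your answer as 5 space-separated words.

Stream 1: decodes cleanly. VALID
Stream 2: decodes cleanly. VALID
Stream 3: decodes cleanly. VALID
Stream 4: decodes cleanly. VALID
Stream 5: error at byte offset 4. INVALID

Answer: yes yes yes yes no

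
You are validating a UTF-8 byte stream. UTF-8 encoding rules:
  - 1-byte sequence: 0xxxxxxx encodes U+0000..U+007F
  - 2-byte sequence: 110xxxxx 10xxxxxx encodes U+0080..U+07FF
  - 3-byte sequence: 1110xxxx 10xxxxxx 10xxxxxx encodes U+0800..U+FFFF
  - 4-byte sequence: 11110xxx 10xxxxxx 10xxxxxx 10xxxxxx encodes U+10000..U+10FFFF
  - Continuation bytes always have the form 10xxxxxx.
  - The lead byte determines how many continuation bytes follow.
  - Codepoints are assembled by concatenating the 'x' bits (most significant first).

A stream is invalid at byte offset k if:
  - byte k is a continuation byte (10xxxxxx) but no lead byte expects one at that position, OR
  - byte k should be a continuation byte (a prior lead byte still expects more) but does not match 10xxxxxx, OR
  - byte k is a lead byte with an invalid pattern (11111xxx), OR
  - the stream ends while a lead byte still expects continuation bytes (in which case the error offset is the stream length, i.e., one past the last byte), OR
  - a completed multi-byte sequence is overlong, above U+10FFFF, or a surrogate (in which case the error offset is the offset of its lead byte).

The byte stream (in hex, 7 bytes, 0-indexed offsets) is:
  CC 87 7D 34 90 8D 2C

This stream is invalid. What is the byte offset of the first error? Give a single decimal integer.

Byte[0]=CC: 2-byte lead, need 1 cont bytes. acc=0xC
Byte[1]=87: continuation. acc=(acc<<6)|0x07=0x307
Completed: cp=U+0307 (starts at byte 0)
Byte[2]=7D: 1-byte ASCII. cp=U+007D
Byte[3]=34: 1-byte ASCII. cp=U+0034
Byte[4]=90: INVALID lead byte (not 0xxx/110x/1110/11110)

Answer: 4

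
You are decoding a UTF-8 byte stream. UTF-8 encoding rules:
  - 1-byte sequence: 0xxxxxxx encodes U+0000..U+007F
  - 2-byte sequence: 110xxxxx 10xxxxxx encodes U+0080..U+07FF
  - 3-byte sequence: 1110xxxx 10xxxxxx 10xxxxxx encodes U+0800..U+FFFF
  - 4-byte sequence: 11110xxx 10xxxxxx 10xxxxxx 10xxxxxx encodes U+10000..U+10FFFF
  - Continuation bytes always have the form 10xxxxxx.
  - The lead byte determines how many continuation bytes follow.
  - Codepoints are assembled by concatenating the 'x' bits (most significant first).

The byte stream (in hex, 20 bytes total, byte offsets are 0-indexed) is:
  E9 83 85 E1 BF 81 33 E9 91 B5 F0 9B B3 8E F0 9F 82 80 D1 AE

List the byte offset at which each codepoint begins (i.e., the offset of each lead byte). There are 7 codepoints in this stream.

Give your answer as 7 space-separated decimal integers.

Answer: 0 3 6 7 10 14 18

Derivation:
Byte[0]=E9: 3-byte lead, need 2 cont bytes. acc=0x9
Byte[1]=83: continuation. acc=(acc<<6)|0x03=0x243
Byte[2]=85: continuation. acc=(acc<<6)|0x05=0x90C5
Completed: cp=U+90C5 (starts at byte 0)
Byte[3]=E1: 3-byte lead, need 2 cont bytes. acc=0x1
Byte[4]=BF: continuation. acc=(acc<<6)|0x3F=0x7F
Byte[5]=81: continuation. acc=(acc<<6)|0x01=0x1FC1
Completed: cp=U+1FC1 (starts at byte 3)
Byte[6]=33: 1-byte ASCII. cp=U+0033
Byte[7]=E9: 3-byte lead, need 2 cont bytes. acc=0x9
Byte[8]=91: continuation. acc=(acc<<6)|0x11=0x251
Byte[9]=B5: continuation. acc=(acc<<6)|0x35=0x9475
Completed: cp=U+9475 (starts at byte 7)
Byte[10]=F0: 4-byte lead, need 3 cont bytes. acc=0x0
Byte[11]=9B: continuation. acc=(acc<<6)|0x1B=0x1B
Byte[12]=B3: continuation. acc=(acc<<6)|0x33=0x6F3
Byte[13]=8E: continuation. acc=(acc<<6)|0x0E=0x1BCCE
Completed: cp=U+1BCCE (starts at byte 10)
Byte[14]=F0: 4-byte lead, need 3 cont bytes. acc=0x0
Byte[15]=9F: continuation. acc=(acc<<6)|0x1F=0x1F
Byte[16]=82: continuation. acc=(acc<<6)|0x02=0x7C2
Byte[17]=80: continuation. acc=(acc<<6)|0x00=0x1F080
Completed: cp=U+1F080 (starts at byte 14)
Byte[18]=D1: 2-byte lead, need 1 cont bytes. acc=0x11
Byte[19]=AE: continuation. acc=(acc<<6)|0x2E=0x46E
Completed: cp=U+046E (starts at byte 18)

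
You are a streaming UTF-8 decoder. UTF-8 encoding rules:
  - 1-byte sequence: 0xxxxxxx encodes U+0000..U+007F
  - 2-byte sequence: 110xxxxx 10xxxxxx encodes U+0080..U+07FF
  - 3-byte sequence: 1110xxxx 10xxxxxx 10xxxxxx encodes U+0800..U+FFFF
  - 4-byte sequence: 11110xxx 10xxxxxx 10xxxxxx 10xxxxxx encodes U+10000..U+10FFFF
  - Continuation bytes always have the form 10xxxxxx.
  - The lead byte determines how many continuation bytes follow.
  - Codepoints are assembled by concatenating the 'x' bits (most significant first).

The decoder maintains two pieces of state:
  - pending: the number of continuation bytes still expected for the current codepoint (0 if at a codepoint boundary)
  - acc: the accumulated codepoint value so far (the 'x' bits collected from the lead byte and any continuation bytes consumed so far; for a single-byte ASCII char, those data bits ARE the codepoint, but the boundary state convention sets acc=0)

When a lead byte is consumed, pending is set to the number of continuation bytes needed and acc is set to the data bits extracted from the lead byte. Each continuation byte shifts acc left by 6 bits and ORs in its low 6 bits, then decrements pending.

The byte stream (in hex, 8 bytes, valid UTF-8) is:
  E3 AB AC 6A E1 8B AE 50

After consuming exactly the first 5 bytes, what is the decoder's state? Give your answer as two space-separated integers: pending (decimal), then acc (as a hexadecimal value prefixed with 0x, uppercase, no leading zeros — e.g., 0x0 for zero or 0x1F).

Answer: 2 0x1

Derivation:
Byte[0]=E3: 3-byte lead. pending=2, acc=0x3
Byte[1]=AB: continuation. acc=(acc<<6)|0x2B=0xEB, pending=1
Byte[2]=AC: continuation. acc=(acc<<6)|0x2C=0x3AEC, pending=0
Byte[3]=6A: 1-byte. pending=0, acc=0x0
Byte[4]=E1: 3-byte lead. pending=2, acc=0x1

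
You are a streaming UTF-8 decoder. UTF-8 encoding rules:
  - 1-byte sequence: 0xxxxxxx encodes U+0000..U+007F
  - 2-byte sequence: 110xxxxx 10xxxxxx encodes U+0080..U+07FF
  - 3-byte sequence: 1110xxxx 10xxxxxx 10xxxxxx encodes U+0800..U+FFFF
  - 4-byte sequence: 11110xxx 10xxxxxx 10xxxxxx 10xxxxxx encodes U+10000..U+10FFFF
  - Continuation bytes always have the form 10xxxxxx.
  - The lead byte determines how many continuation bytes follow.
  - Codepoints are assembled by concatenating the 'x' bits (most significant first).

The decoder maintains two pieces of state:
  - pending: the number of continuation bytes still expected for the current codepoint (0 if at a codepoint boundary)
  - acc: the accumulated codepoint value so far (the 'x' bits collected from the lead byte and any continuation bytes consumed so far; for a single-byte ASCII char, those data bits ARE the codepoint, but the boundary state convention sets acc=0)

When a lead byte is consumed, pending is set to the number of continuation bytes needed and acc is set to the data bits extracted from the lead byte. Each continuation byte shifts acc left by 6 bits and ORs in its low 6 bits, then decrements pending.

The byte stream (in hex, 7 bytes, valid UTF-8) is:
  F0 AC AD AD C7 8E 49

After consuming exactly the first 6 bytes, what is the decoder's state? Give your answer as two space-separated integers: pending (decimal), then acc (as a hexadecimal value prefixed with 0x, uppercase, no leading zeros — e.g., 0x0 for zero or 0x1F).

Answer: 0 0x1CE

Derivation:
Byte[0]=F0: 4-byte lead. pending=3, acc=0x0
Byte[1]=AC: continuation. acc=(acc<<6)|0x2C=0x2C, pending=2
Byte[2]=AD: continuation. acc=(acc<<6)|0x2D=0xB2D, pending=1
Byte[3]=AD: continuation. acc=(acc<<6)|0x2D=0x2CB6D, pending=0
Byte[4]=C7: 2-byte lead. pending=1, acc=0x7
Byte[5]=8E: continuation. acc=(acc<<6)|0x0E=0x1CE, pending=0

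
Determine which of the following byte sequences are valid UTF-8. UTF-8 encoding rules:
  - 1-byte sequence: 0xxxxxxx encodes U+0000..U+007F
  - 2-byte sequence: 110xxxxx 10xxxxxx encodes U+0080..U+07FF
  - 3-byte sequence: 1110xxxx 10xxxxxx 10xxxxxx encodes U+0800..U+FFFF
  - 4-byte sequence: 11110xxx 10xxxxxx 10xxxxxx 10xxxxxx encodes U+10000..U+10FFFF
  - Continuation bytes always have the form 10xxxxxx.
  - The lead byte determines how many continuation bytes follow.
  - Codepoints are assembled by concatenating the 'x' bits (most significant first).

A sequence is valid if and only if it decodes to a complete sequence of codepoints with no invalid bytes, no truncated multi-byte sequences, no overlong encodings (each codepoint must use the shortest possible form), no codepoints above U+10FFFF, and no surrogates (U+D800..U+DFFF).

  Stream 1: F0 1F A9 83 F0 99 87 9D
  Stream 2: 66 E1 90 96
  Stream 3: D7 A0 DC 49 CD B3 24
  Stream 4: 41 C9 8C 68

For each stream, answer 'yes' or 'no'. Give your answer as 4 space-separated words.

Stream 1: error at byte offset 1. INVALID
Stream 2: decodes cleanly. VALID
Stream 3: error at byte offset 3. INVALID
Stream 4: decodes cleanly. VALID

Answer: no yes no yes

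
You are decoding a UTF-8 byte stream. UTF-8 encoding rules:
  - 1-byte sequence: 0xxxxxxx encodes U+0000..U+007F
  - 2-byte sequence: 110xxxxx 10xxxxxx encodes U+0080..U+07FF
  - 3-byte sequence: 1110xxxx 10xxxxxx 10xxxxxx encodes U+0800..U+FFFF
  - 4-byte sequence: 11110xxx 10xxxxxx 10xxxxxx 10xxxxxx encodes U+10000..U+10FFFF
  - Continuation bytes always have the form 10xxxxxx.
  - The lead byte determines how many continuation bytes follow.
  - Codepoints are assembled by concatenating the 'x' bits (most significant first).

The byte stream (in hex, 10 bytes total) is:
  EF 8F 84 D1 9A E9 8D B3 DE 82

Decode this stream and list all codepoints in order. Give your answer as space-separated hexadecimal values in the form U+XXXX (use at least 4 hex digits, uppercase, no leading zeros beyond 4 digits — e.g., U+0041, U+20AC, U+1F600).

Answer: U+F3C4 U+045A U+9373 U+0782

Derivation:
Byte[0]=EF: 3-byte lead, need 2 cont bytes. acc=0xF
Byte[1]=8F: continuation. acc=(acc<<6)|0x0F=0x3CF
Byte[2]=84: continuation. acc=(acc<<6)|0x04=0xF3C4
Completed: cp=U+F3C4 (starts at byte 0)
Byte[3]=D1: 2-byte lead, need 1 cont bytes. acc=0x11
Byte[4]=9A: continuation. acc=(acc<<6)|0x1A=0x45A
Completed: cp=U+045A (starts at byte 3)
Byte[5]=E9: 3-byte lead, need 2 cont bytes. acc=0x9
Byte[6]=8D: continuation. acc=(acc<<6)|0x0D=0x24D
Byte[7]=B3: continuation. acc=(acc<<6)|0x33=0x9373
Completed: cp=U+9373 (starts at byte 5)
Byte[8]=DE: 2-byte lead, need 1 cont bytes. acc=0x1E
Byte[9]=82: continuation. acc=(acc<<6)|0x02=0x782
Completed: cp=U+0782 (starts at byte 8)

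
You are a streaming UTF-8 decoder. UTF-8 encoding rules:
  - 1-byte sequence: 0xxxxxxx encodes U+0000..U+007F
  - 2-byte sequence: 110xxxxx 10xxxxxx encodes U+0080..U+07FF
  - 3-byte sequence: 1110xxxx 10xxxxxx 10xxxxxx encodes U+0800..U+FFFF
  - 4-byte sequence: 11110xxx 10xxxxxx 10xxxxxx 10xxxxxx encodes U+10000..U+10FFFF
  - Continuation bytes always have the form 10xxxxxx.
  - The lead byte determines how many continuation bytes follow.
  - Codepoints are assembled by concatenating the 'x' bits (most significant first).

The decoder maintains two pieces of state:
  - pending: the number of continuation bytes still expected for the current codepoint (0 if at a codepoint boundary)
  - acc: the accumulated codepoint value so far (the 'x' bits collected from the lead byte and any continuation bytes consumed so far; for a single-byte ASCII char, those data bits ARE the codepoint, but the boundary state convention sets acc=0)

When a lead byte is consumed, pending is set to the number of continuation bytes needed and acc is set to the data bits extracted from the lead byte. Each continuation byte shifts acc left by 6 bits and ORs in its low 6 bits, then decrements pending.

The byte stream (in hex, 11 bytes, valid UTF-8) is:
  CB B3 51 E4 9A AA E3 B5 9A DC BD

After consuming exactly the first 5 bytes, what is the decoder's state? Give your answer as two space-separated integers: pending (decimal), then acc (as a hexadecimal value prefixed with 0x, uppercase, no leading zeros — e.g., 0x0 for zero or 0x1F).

Byte[0]=CB: 2-byte lead. pending=1, acc=0xB
Byte[1]=B3: continuation. acc=(acc<<6)|0x33=0x2F3, pending=0
Byte[2]=51: 1-byte. pending=0, acc=0x0
Byte[3]=E4: 3-byte lead. pending=2, acc=0x4
Byte[4]=9A: continuation. acc=(acc<<6)|0x1A=0x11A, pending=1

Answer: 1 0x11A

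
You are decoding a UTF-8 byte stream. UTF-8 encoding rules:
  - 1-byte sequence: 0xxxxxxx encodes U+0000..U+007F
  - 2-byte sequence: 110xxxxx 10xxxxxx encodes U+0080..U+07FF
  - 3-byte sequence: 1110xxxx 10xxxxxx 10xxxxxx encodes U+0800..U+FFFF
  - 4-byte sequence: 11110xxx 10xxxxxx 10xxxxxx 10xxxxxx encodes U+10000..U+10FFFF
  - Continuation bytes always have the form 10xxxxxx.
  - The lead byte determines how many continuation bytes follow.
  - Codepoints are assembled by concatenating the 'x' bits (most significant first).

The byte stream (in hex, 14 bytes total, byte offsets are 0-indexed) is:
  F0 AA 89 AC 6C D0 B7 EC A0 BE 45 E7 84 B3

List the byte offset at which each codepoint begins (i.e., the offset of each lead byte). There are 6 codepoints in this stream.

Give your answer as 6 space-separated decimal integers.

Answer: 0 4 5 7 10 11

Derivation:
Byte[0]=F0: 4-byte lead, need 3 cont bytes. acc=0x0
Byte[1]=AA: continuation. acc=(acc<<6)|0x2A=0x2A
Byte[2]=89: continuation. acc=(acc<<6)|0x09=0xA89
Byte[3]=AC: continuation. acc=(acc<<6)|0x2C=0x2A26C
Completed: cp=U+2A26C (starts at byte 0)
Byte[4]=6C: 1-byte ASCII. cp=U+006C
Byte[5]=D0: 2-byte lead, need 1 cont bytes. acc=0x10
Byte[6]=B7: continuation. acc=(acc<<6)|0x37=0x437
Completed: cp=U+0437 (starts at byte 5)
Byte[7]=EC: 3-byte lead, need 2 cont bytes. acc=0xC
Byte[8]=A0: continuation. acc=(acc<<6)|0x20=0x320
Byte[9]=BE: continuation. acc=(acc<<6)|0x3E=0xC83E
Completed: cp=U+C83E (starts at byte 7)
Byte[10]=45: 1-byte ASCII. cp=U+0045
Byte[11]=E7: 3-byte lead, need 2 cont bytes. acc=0x7
Byte[12]=84: continuation. acc=(acc<<6)|0x04=0x1C4
Byte[13]=B3: continuation. acc=(acc<<6)|0x33=0x7133
Completed: cp=U+7133 (starts at byte 11)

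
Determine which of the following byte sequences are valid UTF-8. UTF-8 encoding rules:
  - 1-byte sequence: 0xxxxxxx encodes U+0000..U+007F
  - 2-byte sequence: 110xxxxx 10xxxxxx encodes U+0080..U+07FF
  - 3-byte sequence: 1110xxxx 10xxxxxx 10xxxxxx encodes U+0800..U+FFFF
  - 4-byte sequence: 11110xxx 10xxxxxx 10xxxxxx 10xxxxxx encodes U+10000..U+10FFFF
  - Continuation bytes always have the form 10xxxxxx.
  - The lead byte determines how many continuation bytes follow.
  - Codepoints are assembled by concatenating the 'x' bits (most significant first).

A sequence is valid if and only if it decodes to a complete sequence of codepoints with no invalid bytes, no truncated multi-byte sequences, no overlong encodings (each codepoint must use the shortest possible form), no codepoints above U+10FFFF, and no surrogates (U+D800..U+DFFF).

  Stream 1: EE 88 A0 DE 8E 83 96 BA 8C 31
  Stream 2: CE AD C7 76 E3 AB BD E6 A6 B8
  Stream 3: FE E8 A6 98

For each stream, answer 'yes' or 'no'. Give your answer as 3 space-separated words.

Answer: no no no

Derivation:
Stream 1: error at byte offset 5. INVALID
Stream 2: error at byte offset 3. INVALID
Stream 3: error at byte offset 0. INVALID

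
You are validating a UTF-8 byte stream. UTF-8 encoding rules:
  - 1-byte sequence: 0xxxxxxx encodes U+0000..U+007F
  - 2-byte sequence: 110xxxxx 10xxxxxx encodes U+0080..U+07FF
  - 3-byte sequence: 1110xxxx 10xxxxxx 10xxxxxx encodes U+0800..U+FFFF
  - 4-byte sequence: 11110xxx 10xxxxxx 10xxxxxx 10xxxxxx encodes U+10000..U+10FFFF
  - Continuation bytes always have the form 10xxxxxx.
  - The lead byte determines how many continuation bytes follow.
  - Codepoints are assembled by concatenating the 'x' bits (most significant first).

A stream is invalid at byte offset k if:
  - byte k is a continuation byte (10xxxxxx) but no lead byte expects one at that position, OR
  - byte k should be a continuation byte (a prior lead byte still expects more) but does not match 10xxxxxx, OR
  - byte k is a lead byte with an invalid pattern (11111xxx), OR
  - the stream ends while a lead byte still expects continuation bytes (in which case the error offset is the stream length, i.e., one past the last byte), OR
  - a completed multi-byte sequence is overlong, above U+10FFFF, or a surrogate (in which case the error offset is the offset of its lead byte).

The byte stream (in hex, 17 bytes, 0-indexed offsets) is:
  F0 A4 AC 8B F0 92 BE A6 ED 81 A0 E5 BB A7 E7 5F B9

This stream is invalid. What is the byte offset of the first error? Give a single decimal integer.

Byte[0]=F0: 4-byte lead, need 3 cont bytes. acc=0x0
Byte[1]=A4: continuation. acc=(acc<<6)|0x24=0x24
Byte[2]=AC: continuation. acc=(acc<<6)|0x2C=0x92C
Byte[3]=8B: continuation. acc=(acc<<6)|0x0B=0x24B0B
Completed: cp=U+24B0B (starts at byte 0)
Byte[4]=F0: 4-byte lead, need 3 cont bytes. acc=0x0
Byte[5]=92: continuation. acc=(acc<<6)|0x12=0x12
Byte[6]=BE: continuation. acc=(acc<<6)|0x3E=0x4BE
Byte[7]=A6: continuation. acc=(acc<<6)|0x26=0x12FA6
Completed: cp=U+12FA6 (starts at byte 4)
Byte[8]=ED: 3-byte lead, need 2 cont bytes. acc=0xD
Byte[9]=81: continuation. acc=(acc<<6)|0x01=0x341
Byte[10]=A0: continuation. acc=(acc<<6)|0x20=0xD060
Completed: cp=U+D060 (starts at byte 8)
Byte[11]=E5: 3-byte lead, need 2 cont bytes. acc=0x5
Byte[12]=BB: continuation. acc=(acc<<6)|0x3B=0x17B
Byte[13]=A7: continuation. acc=(acc<<6)|0x27=0x5EE7
Completed: cp=U+5EE7 (starts at byte 11)
Byte[14]=E7: 3-byte lead, need 2 cont bytes. acc=0x7
Byte[15]=5F: expected 10xxxxxx continuation. INVALID

Answer: 15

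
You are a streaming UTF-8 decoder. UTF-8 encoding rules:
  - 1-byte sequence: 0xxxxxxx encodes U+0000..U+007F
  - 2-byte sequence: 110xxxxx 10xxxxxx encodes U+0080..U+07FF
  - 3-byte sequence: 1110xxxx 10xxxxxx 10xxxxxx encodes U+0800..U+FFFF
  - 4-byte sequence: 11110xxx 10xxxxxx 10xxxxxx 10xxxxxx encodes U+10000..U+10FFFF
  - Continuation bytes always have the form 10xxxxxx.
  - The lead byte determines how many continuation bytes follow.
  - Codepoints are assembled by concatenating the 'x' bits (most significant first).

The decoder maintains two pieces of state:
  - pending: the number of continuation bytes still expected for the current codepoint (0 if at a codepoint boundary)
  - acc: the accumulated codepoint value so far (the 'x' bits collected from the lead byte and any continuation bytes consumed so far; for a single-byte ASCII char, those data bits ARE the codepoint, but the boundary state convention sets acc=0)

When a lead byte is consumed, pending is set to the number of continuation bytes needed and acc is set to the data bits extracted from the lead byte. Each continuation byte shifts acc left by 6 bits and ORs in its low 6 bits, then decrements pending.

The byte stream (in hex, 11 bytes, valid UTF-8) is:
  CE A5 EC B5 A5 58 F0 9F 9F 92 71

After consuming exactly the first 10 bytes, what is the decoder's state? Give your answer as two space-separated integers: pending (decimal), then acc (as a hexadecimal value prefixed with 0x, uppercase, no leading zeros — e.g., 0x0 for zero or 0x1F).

Byte[0]=CE: 2-byte lead. pending=1, acc=0xE
Byte[1]=A5: continuation. acc=(acc<<6)|0x25=0x3A5, pending=0
Byte[2]=EC: 3-byte lead. pending=2, acc=0xC
Byte[3]=B5: continuation. acc=(acc<<6)|0x35=0x335, pending=1
Byte[4]=A5: continuation. acc=(acc<<6)|0x25=0xCD65, pending=0
Byte[5]=58: 1-byte. pending=0, acc=0x0
Byte[6]=F0: 4-byte lead. pending=3, acc=0x0
Byte[7]=9F: continuation. acc=(acc<<6)|0x1F=0x1F, pending=2
Byte[8]=9F: continuation. acc=(acc<<6)|0x1F=0x7DF, pending=1
Byte[9]=92: continuation. acc=(acc<<6)|0x12=0x1F7D2, pending=0

Answer: 0 0x1F7D2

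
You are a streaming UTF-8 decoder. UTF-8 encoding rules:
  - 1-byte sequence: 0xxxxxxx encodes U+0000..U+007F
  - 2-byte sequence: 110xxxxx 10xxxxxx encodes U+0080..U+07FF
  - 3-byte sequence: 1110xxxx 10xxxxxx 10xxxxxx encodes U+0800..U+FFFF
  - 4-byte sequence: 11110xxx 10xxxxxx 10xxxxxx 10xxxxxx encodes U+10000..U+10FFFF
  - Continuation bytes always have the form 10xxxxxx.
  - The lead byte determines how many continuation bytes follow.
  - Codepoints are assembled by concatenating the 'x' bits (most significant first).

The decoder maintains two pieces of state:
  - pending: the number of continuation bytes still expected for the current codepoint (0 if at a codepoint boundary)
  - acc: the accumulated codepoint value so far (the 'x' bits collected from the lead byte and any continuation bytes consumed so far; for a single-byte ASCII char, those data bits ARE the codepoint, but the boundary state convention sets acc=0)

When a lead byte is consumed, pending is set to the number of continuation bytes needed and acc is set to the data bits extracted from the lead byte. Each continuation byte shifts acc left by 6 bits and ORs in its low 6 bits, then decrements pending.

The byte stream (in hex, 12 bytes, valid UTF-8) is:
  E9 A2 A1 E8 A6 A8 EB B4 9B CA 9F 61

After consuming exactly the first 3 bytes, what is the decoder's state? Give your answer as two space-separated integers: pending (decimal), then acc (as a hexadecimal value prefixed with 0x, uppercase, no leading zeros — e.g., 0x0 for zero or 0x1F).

Answer: 0 0x98A1

Derivation:
Byte[0]=E9: 3-byte lead. pending=2, acc=0x9
Byte[1]=A2: continuation. acc=(acc<<6)|0x22=0x262, pending=1
Byte[2]=A1: continuation. acc=(acc<<6)|0x21=0x98A1, pending=0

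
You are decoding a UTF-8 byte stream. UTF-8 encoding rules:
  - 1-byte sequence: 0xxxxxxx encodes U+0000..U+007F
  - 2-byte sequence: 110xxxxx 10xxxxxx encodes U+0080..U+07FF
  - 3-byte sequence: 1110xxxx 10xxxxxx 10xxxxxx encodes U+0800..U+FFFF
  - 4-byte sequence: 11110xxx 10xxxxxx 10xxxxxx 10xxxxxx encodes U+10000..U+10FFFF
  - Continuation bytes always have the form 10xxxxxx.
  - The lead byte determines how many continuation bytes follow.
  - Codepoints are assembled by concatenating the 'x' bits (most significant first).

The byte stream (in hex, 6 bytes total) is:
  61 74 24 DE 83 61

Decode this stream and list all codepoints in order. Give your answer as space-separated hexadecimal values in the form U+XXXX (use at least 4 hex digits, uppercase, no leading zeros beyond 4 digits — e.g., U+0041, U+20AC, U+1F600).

Answer: U+0061 U+0074 U+0024 U+0783 U+0061

Derivation:
Byte[0]=61: 1-byte ASCII. cp=U+0061
Byte[1]=74: 1-byte ASCII. cp=U+0074
Byte[2]=24: 1-byte ASCII. cp=U+0024
Byte[3]=DE: 2-byte lead, need 1 cont bytes. acc=0x1E
Byte[4]=83: continuation. acc=(acc<<6)|0x03=0x783
Completed: cp=U+0783 (starts at byte 3)
Byte[5]=61: 1-byte ASCII. cp=U+0061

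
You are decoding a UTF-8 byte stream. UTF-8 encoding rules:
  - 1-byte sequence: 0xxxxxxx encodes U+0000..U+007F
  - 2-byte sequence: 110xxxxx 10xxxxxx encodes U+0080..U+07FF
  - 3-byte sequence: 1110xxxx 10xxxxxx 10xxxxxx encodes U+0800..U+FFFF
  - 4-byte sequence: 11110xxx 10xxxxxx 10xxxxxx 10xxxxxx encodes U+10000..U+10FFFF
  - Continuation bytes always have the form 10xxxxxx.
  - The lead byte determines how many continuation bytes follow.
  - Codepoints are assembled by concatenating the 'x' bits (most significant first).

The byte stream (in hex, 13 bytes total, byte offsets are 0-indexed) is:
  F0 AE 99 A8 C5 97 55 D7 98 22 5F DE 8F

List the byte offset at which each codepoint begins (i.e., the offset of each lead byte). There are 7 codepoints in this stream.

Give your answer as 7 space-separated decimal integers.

Byte[0]=F0: 4-byte lead, need 3 cont bytes. acc=0x0
Byte[1]=AE: continuation. acc=(acc<<6)|0x2E=0x2E
Byte[2]=99: continuation. acc=(acc<<6)|0x19=0xB99
Byte[3]=A8: continuation. acc=(acc<<6)|0x28=0x2E668
Completed: cp=U+2E668 (starts at byte 0)
Byte[4]=C5: 2-byte lead, need 1 cont bytes. acc=0x5
Byte[5]=97: continuation. acc=(acc<<6)|0x17=0x157
Completed: cp=U+0157 (starts at byte 4)
Byte[6]=55: 1-byte ASCII. cp=U+0055
Byte[7]=D7: 2-byte lead, need 1 cont bytes. acc=0x17
Byte[8]=98: continuation. acc=(acc<<6)|0x18=0x5D8
Completed: cp=U+05D8 (starts at byte 7)
Byte[9]=22: 1-byte ASCII. cp=U+0022
Byte[10]=5F: 1-byte ASCII. cp=U+005F
Byte[11]=DE: 2-byte lead, need 1 cont bytes. acc=0x1E
Byte[12]=8F: continuation. acc=(acc<<6)|0x0F=0x78F
Completed: cp=U+078F (starts at byte 11)

Answer: 0 4 6 7 9 10 11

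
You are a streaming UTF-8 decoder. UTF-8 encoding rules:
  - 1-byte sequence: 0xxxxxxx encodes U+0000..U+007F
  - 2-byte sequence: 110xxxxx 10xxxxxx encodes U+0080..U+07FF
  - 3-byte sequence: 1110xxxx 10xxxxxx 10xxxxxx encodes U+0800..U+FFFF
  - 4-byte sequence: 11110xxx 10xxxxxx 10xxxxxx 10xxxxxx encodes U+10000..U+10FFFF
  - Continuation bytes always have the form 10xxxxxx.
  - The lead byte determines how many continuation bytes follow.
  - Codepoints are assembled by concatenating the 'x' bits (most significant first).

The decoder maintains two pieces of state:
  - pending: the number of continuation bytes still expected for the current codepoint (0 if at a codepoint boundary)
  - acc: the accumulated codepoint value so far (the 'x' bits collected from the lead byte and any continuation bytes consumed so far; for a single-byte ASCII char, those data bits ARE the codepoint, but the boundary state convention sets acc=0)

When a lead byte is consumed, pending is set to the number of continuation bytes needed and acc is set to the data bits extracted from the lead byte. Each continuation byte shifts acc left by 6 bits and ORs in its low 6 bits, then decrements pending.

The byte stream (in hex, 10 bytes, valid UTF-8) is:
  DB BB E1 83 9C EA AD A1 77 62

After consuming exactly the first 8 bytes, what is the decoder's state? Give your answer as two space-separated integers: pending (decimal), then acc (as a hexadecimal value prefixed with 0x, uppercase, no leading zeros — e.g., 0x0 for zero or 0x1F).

Answer: 0 0xAB61

Derivation:
Byte[0]=DB: 2-byte lead. pending=1, acc=0x1B
Byte[1]=BB: continuation. acc=(acc<<6)|0x3B=0x6FB, pending=0
Byte[2]=E1: 3-byte lead. pending=2, acc=0x1
Byte[3]=83: continuation. acc=(acc<<6)|0x03=0x43, pending=1
Byte[4]=9C: continuation. acc=(acc<<6)|0x1C=0x10DC, pending=0
Byte[5]=EA: 3-byte lead. pending=2, acc=0xA
Byte[6]=AD: continuation. acc=(acc<<6)|0x2D=0x2AD, pending=1
Byte[7]=A1: continuation. acc=(acc<<6)|0x21=0xAB61, pending=0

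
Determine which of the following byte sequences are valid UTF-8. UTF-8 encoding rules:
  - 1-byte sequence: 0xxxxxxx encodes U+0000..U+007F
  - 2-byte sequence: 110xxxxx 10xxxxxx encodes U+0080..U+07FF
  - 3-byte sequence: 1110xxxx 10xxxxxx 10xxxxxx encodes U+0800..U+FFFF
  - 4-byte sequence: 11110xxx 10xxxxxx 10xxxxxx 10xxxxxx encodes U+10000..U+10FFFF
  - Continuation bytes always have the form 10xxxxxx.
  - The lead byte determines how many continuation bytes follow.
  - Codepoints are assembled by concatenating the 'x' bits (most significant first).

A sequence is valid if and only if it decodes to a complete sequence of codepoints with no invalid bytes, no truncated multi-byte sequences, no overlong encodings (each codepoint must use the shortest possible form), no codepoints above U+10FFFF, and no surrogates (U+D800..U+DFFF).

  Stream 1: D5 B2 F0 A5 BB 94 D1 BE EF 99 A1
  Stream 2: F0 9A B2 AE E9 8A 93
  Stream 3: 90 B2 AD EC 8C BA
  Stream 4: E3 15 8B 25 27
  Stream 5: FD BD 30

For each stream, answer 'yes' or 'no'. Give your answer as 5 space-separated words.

Stream 1: decodes cleanly. VALID
Stream 2: decodes cleanly. VALID
Stream 3: error at byte offset 0. INVALID
Stream 4: error at byte offset 1. INVALID
Stream 5: error at byte offset 0. INVALID

Answer: yes yes no no no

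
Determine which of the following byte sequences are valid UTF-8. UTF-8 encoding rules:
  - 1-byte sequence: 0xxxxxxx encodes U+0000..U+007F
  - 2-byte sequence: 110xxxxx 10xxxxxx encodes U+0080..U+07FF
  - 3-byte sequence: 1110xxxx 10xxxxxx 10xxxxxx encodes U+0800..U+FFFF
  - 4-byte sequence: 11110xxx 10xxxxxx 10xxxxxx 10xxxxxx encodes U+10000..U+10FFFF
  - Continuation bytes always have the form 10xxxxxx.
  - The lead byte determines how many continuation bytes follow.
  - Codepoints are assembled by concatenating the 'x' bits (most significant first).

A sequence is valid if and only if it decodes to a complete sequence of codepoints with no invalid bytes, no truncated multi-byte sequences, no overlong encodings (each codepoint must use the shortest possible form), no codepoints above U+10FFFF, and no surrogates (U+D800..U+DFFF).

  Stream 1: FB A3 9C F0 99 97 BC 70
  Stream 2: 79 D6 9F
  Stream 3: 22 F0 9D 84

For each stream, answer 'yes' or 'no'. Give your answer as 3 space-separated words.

Stream 1: error at byte offset 0. INVALID
Stream 2: decodes cleanly. VALID
Stream 3: error at byte offset 4. INVALID

Answer: no yes no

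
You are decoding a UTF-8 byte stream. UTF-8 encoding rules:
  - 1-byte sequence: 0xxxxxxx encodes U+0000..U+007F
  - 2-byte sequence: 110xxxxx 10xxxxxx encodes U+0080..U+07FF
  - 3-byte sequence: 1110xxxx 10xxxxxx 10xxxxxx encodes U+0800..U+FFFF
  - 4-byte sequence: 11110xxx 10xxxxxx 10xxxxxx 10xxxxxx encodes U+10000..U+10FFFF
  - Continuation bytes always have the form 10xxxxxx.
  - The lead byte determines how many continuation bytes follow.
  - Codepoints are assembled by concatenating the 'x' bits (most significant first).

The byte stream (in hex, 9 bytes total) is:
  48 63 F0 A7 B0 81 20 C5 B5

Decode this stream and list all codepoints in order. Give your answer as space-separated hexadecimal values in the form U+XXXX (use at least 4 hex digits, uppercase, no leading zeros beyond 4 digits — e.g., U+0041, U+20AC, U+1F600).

Answer: U+0048 U+0063 U+27C01 U+0020 U+0175

Derivation:
Byte[0]=48: 1-byte ASCII. cp=U+0048
Byte[1]=63: 1-byte ASCII. cp=U+0063
Byte[2]=F0: 4-byte lead, need 3 cont bytes. acc=0x0
Byte[3]=A7: continuation. acc=(acc<<6)|0x27=0x27
Byte[4]=B0: continuation. acc=(acc<<6)|0x30=0x9F0
Byte[5]=81: continuation. acc=(acc<<6)|0x01=0x27C01
Completed: cp=U+27C01 (starts at byte 2)
Byte[6]=20: 1-byte ASCII. cp=U+0020
Byte[7]=C5: 2-byte lead, need 1 cont bytes. acc=0x5
Byte[8]=B5: continuation. acc=(acc<<6)|0x35=0x175
Completed: cp=U+0175 (starts at byte 7)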